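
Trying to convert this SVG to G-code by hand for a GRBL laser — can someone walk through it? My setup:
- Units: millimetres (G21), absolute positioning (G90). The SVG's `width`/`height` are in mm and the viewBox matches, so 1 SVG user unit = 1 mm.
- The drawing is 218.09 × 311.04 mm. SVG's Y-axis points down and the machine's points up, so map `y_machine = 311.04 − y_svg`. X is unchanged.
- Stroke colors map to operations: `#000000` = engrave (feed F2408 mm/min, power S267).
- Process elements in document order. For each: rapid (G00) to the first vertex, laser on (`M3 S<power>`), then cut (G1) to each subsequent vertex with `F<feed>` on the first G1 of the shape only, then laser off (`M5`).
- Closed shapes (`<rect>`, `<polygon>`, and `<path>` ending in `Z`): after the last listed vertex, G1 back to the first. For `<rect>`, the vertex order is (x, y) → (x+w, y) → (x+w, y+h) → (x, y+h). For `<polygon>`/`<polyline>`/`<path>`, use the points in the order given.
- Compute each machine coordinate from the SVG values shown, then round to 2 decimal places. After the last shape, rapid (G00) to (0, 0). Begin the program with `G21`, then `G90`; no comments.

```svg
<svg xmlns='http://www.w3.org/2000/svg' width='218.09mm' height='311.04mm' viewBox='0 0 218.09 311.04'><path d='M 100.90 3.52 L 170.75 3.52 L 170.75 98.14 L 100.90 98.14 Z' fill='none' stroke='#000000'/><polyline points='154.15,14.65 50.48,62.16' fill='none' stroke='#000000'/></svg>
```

G21
G90
G00 X100.90 Y307.52
M3 S267
G1 X170.75 Y307.52 F2408
G1 X170.75 Y212.90
G1 X100.90 Y212.90
G1 X100.90 Y307.52
M5
G00 X154.15 Y296.39
M3 S267
G1 X50.48 Y248.88 F2408
M5
G00 X0.00 Y0.00

viewBox `0 0 218.09 311.04` with mm width/height → 1 unit = 1 mm. Flip: y_m = 311.04 − y_svg.

**Shape 1** — `<path>` rectangle, stroke `#000000` → engrave (S267, F2408). Machine vertices: (100.90,307.52) → (170.75,307.52) → (170.75,212.90) → (100.90,212.90) → (100.90,307.52). Closed: final G1 returns to the first vertex.

**Shape 2** — `<polyline>` line segment, stroke `#000000` → engrave (S267, F2408). Machine vertices: (154.15,296.39) → (50.48,248.88). Open path.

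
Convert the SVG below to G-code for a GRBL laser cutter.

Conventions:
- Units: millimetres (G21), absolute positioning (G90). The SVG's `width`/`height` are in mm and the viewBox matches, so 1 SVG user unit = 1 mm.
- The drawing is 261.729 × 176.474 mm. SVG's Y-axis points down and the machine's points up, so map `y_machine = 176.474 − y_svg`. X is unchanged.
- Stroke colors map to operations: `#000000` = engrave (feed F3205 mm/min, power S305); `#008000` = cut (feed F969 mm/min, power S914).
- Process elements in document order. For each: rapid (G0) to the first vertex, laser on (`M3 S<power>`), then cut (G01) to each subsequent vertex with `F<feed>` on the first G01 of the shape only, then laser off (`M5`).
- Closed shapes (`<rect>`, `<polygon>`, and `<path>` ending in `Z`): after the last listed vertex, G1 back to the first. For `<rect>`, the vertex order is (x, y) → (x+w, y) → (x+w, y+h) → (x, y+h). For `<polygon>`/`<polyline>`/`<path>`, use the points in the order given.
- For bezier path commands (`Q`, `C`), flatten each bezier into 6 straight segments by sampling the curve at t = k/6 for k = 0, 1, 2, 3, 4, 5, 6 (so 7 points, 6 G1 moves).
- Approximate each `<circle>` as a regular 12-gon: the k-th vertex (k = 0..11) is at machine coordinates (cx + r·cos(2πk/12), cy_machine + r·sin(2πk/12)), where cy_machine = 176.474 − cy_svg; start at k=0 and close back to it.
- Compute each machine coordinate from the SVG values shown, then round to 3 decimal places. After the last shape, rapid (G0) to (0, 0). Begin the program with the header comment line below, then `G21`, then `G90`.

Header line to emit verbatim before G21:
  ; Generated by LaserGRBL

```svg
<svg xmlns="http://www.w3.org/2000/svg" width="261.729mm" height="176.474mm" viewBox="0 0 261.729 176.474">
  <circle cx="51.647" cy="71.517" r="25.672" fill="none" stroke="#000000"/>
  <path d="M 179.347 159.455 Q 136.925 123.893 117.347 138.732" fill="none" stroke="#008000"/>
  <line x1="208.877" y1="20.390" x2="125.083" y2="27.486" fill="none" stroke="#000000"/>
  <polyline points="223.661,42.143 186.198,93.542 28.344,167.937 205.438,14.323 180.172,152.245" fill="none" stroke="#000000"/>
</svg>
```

viewBox `0 0 261.729 176.474` with mm width/height → 1 unit = 1 mm. Flip: y_m = 176.474 − y_svg.

**Shape 1** — `<circle>` circle, stroke `#000000` → engrave (S305, F3205). Machine vertices: (77.319,104.957) → (73.880,117.793) → (64.483,127.190) → (51.647,130.629) → (38.811,127.190) → (29.414,117.793) → (25.975,104.957) → (29.414,92.121) → (38.811,82.724) → (51.647,79.285) → (64.483,82.724) → (73.880,92.121) → (77.319,104.957). Closed: final G1 returns to the first vertex.

**Shape 2** — `<path>` quadratic bezier, stroke `#008000` → cut (S914, F969). Control points (SVG): P0=(179.347,159.455), P1=(136.925,123.893), P2=(117.347,138.732); sampled at t=k/6. Machine vertices: (179.347,17.019) → (165.841,27.473) → (153.604,35.127) → (142.636,39.981) → (132.937,42.035) → (124.508,41.288) → (117.347,37.742). Open path.

**Shape 3** — `<line>` line segment, stroke `#000000` → engrave (S305, F3205). Machine vertices: (208.877,156.084) → (125.083,148.988). Open path.

**Shape 4** — `<polyline>` open polyline, stroke `#000000` → engrave (S305, F3205). Machine vertices: (223.661,134.331) → (186.198,82.932) → (28.344,8.537) → (205.438,162.151) → (180.172,24.229). Open path.

; Generated by LaserGRBL
G21
G90
G0 X77.319 Y104.957
M3 S305
G01 X73.880 Y117.793 F3205
G01 X64.483 Y127.190
G01 X51.647 Y130.629
G01 X38.811 Y127.190
G01 X29.414 Y117.793
G01 X25.975 Y104.957
G01 X29.414 Y92.121
G01 X38.811 Y82.724
G01 X51.647 Y79.285
G01 X64.483 Y82.724
G01 X73.880 Y92.121
G01 X77.319 Y104.957
M5
G0 X179.347 Y17.019
M3 S914
G01 X165.841 Y27.473 F969
G01 X153.604 Y35.127
G01 X142.636 Y39.981
G01 X132.937 Y42.035
G01 X124.508 Y41.288
G01 X117.347 Y37.742
M5
G0 X208.877 Y156.084
M3 S305
G01 X125.083 Y148.988 F3205
M5
G0 X223.661 Y134.331
M3 S305
G01 X186.198 Y82.932 F3205
G01 X28.344 Y8.537
G01 X205.438 Y162.151
G01 X180.172 Y24.229
M5
G0 X0.000 Y0.000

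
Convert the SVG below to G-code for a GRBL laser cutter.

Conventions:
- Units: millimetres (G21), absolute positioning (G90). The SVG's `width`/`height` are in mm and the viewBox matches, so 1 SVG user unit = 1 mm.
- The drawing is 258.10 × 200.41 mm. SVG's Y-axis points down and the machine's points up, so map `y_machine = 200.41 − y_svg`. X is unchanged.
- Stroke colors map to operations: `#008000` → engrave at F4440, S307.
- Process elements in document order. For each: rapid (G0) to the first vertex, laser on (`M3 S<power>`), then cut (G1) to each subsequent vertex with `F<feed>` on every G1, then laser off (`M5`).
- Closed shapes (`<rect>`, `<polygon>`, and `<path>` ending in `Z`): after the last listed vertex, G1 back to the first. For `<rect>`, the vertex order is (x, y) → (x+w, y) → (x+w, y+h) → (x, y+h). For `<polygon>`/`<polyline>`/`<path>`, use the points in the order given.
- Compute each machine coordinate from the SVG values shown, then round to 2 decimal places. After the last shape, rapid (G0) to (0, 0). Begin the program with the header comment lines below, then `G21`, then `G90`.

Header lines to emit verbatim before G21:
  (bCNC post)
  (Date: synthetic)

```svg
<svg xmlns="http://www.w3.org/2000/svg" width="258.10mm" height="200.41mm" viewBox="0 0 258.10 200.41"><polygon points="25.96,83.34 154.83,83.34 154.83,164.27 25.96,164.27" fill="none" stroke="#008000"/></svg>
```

Since the viewBox matches the mm dimensions, user units are millimetres directly. The only transform is the Y-flip y_m = 200.41 − y_svg.

Shape 1 is a rectangle drawn with `<polygon>`. Its stroke #008000 means engrave at S307, F4440. After flipping Y the toolpath is (25.96,117.07) → (154.83,117.07) → (154.83,36.14) → (25.96,36.14) → (25.96,117.07), returning to the start.

(bCNC post)
(Date: synthetic)
G21
G90
G0 X25.96 Y117.07
M3 S307
G1 X154.83 Y117.07 F4440
G1 X154.83 Y36.14 F4440
G1 X25.96 Y36.14 F4440
G1 X25.96 Y117.07 F4440
M5
G0 X0.00 Y0.00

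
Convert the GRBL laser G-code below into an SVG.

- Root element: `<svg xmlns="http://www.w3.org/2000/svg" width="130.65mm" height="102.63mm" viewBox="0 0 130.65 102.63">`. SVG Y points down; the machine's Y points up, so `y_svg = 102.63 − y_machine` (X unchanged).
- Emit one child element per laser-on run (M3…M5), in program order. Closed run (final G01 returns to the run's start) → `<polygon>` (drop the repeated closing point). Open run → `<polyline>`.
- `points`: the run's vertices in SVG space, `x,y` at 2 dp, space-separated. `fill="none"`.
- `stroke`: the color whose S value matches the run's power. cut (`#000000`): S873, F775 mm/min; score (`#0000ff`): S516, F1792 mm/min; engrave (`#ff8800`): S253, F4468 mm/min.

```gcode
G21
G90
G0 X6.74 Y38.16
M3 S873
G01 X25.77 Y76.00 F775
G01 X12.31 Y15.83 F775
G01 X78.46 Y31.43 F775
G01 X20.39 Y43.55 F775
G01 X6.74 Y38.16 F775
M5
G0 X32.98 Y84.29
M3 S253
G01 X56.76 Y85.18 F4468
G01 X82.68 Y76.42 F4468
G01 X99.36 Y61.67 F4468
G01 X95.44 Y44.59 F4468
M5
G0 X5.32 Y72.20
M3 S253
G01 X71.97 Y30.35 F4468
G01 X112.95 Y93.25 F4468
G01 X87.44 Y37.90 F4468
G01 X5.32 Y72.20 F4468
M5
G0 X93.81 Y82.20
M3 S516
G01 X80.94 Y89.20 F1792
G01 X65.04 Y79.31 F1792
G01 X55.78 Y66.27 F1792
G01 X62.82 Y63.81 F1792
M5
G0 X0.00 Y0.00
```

y_svg = 102.63 − y_m.

[1] S873→`#000000` (cut); closed run; points: 6.74,64.47 25.77,26.63 12.31,86.80 78.46,71.20 20.39,59.08

[2] S253→`#ff8800` (engrave); open run; points: 32.98,18.34 56.76,17.45 82.68,26.21 99.36,40.96 95.44,58.04

[3] S253→`#ff8800` (engrave); closed run; points: 5.32,30.43 71.97,72.28 112.95,9.38 87.44,64.73

[4] S516→`#0000ff` (score); open run; points: 93.81,20.43 80.94,13.43 65.04,23.32 55.78,36.36 62.82,38.82

<svg xmlns="http://www.w3.org/2000/svg" width="130.65mm" height="102.63mm" viewBox="0 0 130.65 102.63">
  <polygon points="6.74,64.47 25.77,26.63 12.31,86.80 78.46,71.20 20.39,59.08" fill="none" stroke="#000000"/>
  <polyline points="32.98,18.34 56.76,17.45 82.68,26.21 99.36,40.96 95.44,58.04" fill="none" stroke="#ff8800"/>
  <polygon points="5.32,30.43 71.97,72.28 112.95,9.38 87.44,64.73" fill="none" stroke="#ff8800"/>
  <polyline points="93.81,20.43 80.94,13.43 65.04,23.32 55.78,36.36 62.82,38.82" fill="none" stroke="#0000ff"/>
</svg>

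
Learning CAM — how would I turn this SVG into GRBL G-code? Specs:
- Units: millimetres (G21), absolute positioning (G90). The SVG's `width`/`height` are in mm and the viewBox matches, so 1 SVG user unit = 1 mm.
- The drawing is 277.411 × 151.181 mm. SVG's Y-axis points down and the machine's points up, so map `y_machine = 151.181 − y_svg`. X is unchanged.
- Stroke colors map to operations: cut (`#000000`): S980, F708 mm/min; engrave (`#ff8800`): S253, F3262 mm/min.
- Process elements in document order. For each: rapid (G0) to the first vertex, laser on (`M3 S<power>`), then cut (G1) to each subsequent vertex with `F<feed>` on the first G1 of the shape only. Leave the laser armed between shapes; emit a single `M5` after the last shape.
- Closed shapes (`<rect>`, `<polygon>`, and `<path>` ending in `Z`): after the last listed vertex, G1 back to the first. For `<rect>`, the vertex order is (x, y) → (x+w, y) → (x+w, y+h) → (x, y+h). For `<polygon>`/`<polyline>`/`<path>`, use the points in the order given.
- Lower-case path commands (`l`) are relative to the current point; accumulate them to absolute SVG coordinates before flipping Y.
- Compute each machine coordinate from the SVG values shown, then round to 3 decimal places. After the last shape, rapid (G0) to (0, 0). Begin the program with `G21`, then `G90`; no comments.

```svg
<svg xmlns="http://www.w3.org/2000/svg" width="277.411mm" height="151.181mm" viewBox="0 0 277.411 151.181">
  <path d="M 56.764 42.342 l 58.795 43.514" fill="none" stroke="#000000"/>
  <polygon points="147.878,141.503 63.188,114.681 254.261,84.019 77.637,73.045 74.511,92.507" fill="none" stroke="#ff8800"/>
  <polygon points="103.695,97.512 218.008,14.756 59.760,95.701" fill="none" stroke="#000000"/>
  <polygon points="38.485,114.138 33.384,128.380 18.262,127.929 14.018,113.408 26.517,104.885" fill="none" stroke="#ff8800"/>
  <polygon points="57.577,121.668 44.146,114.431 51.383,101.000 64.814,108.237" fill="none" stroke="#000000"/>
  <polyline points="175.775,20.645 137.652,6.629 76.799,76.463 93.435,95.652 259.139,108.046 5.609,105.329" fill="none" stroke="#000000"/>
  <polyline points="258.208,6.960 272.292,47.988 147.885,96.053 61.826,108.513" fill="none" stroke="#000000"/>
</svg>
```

1 u = 1 mm; y_m = 151.181 − y.

[1] `<path>` line segment, #000000→cut S980 F708: (56.764,108.839) → (115.559,65.325)

[2] `<polygon>` closed polygon, #ff8800→engrave S253 F3262: (147.878,9.678) → (63.188,36.500) → (254.261,67.162) → (77.637,78.136) → (74.511,58.674) → (147.878,9.678) (closed)

[3] `<polygon>` closed polygon, #000000→cut S980 F708: (103.695,53.669) → (218.008,136.425) → (59.760,55.480) → (103.695,53.669) (closed)

[4] `<polygon>` regular polygon, #ff8800→engrave S253 F3262: (38.485,37.043) → (33.384,22.801) → (18.262,23.252) → (14.018,37.773) → (26.517,46.296) → (38.485,37.043) (closed)

[5] `<polygon>` regular polygon, #000000→cut S980 F708: (57.577,29.513) → (44.146,36.750) → (51.383,50.181) → (64.814,42.944) → (57.577,29.513) (closed)

[6] `<polyline>` open polyline, #000000→cut S980 F708: (175.775,130.536) → (137.652,144.552) → (76.799,74.718) → (93.435,55.529) → (259.139,43.135) → (5.609,45.852)

[7] `<polyline>` open polyline, #000000→cut S980 F708: (258.208,144.221) → (272.292,103.193) → (147.885,55.128) → (61.826,42.668)

G21
G90
G0 X56.764 Y108.839
M3 S980
G1 X115.559 Y65.325 F708
G0 X147.878 Y9.678
M3 S253
G1 X63.188 Y36.500 F3262
G1 X254.261 Y67.162
G1 X77.637 Y78.136
G1 X74.511 Y58.674
G1 X147.878 Y9.678
G0 X103.695 Y53.669
M3 S980
G1 X218.008 Y136.425 F708
G1 X59.760 Y55.480
G1 X103.695 Y53.669
G0 X38.485 Y37.043
M3 S253
G1 X33.384 Y22.801 F3262
G1 X18.262 Y23.252
G1 X14.018 Y37.773
G1 X26.517 Y46.296
G1 X38.485 Y37.043
G0 X57.577 Y29.513
M3 S980
G1 X44.146 Y36.750 F708
G1 X51.383 Y50.181
G1 X64.814 Y42.944
G1 X57.577 Y29.513
G0 X175.775 Y130.536
M3 S980
G1 X137.652 Y144.552 F708
G1 X76.799 Y74.718
G1 X93.435 Y55.529
G1 X259.139 Y43.135
G1 X5.609 Y45.852
G0 X258.208 Y144.221
M3 S980
G1 X272.292 Y103.193 F708
G1 X147.885 Y55.128
G1 X61.826 Y42.668
M5
G0 X0.000 Y0.000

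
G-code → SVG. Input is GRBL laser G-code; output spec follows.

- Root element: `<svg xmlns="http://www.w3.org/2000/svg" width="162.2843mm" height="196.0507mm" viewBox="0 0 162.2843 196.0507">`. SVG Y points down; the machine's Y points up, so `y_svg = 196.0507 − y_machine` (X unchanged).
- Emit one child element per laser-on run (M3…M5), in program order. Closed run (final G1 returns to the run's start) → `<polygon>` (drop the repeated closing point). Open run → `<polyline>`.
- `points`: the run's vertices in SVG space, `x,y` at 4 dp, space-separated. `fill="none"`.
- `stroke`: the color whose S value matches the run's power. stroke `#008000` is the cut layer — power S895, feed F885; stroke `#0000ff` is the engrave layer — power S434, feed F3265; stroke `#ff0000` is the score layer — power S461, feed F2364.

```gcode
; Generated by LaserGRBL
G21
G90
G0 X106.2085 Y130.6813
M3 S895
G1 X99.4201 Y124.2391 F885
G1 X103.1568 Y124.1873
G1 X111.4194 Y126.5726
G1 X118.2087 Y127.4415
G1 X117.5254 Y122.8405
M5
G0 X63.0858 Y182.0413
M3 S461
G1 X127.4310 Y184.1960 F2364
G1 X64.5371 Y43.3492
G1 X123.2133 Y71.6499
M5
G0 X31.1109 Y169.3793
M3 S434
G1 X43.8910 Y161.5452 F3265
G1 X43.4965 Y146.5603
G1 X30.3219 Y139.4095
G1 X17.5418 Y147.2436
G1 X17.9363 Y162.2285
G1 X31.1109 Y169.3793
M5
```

Machine Y-up, SVG Y-down with viewBox height 196.0507, so y_svg = 196.0507 − y_machine; X carries over.

Run 1: S895 ⇒ cut layer `#008000`. The run is open, so emit a `<polyline>` with points (Y-flipped): 106.2085,65.3694 99.4201,71.8116 103.1568,71.8634 111.4194,69.4781 118.2087,68.6092 117.5254,73.2102.

Run 2: S461 ⇒ score layer `#ff0000`. The run is open, so emit a `<polyline>` with points (Y-flipped): 63.0858,14.0094 127.4310,11.8547 64.5371,152.7015 123.2133,124.4008.

Run 3: S434 ⇒ engrave layer `#0000ff`. The run returns to its start, so emit a `<polygon>` with points (Y-flipped): 31.1109,26.6714 43.8910,34.5055 43.4965,49.4904 30.3219,56.6412 17.5418,48.8071 17.9363,33.8222.

<svg xmlns="http://www.w3.org/2000/svg" width="162.2843mm" height="196.0507mm" viewBox="0 0 162.2843 196.0507">
  <polyline points="106.2085,65.3694 99.4201,71.8116 103.1568,71.8634 111.4194,69.4781 118.2087,68.6092 117.5254,73.2102" fill="none" stroke="#008000"/>
  <polyline points="63.0858,14.0094 127.4310,11.8547 64.5371,152.7015 123.2133,124.4008" fill="none" stroke="#ff0000"/>
  <polygon points="31.1109,26.6714 43.8910,34.5055 43.4965,49.4904 30.3219,56.6412 17.5418,48.8071 17.9363,33.8222" fill="none" stroke="#0000ff"/>
</svg>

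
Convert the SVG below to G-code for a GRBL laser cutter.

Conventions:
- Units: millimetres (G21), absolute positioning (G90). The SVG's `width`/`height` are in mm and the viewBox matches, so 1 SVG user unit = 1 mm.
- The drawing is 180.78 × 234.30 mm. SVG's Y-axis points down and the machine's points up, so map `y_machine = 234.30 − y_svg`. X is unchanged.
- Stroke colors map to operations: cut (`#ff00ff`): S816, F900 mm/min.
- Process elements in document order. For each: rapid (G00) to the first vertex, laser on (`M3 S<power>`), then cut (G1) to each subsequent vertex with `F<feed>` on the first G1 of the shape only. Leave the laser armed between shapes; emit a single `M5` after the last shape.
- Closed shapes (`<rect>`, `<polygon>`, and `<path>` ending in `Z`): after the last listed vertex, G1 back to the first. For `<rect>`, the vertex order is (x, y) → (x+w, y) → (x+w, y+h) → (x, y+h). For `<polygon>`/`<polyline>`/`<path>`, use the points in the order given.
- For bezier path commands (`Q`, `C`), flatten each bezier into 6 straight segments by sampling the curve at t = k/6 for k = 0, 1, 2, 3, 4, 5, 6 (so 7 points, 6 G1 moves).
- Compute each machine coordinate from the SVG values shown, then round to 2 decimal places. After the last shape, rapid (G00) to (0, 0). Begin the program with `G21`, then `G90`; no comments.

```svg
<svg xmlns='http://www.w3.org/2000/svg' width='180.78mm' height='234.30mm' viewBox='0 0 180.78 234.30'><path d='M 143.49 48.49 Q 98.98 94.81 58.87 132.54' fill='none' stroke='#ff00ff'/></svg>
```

viewBox `0 0 180.78 234.30` with mm width/height → 1 unit = 1 mm. Flip: y_m = 234.30 − y_svg.

**Shape 1** — `<path>` quadratic bezier, stroke `#ff00ff` → cut (S816, F900). Control points (SVG): P0=(143.49,48.49), P1=(98.98,94.81), P2=(58.87,132.54); sampled at t=k/6. Machine vertices: (143.49,185.81) → (128.78,170.61) → (114.31,155.88) → (100.08,141.64) → (86.10,127.87) → (72.36,114.58) → (58.87,101.76). Open path.

G21
G90
G00 X143.49 Y185.81
M3 S816
G1 X128.78 Y170.61 F900
G1 X114.31 Y155.88
G1 X100.08 Y141.64
G1 X86.10 Y127.87
G1 X72.36 Y114.58
G1 X58.87 Y101.76
M5
G00 X0.00 Y0.00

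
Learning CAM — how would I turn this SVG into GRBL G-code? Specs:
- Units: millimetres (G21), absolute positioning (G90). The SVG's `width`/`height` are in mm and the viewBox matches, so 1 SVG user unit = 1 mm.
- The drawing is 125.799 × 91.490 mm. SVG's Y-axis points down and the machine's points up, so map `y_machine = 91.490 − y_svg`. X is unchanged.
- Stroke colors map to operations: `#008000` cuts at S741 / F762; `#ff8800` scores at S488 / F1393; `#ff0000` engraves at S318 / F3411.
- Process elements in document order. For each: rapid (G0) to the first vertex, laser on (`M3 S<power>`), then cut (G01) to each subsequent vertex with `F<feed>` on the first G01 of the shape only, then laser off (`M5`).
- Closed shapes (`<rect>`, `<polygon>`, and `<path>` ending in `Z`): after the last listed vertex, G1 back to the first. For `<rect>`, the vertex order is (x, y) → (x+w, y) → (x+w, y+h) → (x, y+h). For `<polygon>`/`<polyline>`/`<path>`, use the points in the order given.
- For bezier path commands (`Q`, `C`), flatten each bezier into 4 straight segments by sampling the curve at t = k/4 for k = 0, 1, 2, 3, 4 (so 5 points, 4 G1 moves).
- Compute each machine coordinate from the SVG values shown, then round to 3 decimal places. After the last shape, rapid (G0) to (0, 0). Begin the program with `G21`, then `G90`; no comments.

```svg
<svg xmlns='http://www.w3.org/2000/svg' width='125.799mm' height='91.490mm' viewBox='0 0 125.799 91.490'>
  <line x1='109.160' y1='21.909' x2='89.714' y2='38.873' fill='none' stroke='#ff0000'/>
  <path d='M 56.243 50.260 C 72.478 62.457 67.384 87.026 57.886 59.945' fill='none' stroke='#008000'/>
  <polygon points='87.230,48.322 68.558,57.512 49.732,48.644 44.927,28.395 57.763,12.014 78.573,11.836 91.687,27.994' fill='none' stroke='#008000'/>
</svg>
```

Since the viewBox matches the mm dimensions, user units are millimetres directly. The only transform is the Y-flip y_m = 91.490 − y_svg.

Shape 1 is a line segment drawn with `<line>`. Its stroke #ff0000 means engrave at S318, F3411. After flipping Y the toolpath is (109.160,69.581) → (89.714,52.617).

Shape 2 is a cubic bezier drawn with `<path>`. Its stroke #008000 means cut at S741, F762. After flipping Y the toolpath is (56.243,41.230) → (64.685,30.763) → (66.714,21.658) → (63.919,19.918) → (57.886,31.545).

Shape 3 is a regular polygon drawn with `<polygon>`. Its stroke #008000 means cut at S741, F762. After flipping Y the toolpath is (87.230,43.168) → (68.558,33.978) → (49.732,42.846) → (44.927,63.095) → (57.763,79.476) → (78.573,79.654) → (91.687,63.496) → (87.230,43.168), returning to the start.

G21
G90
G0 X109.160 Y69.581
M3 S318
G01 X89.714 Y52.617 F3411
M5
G0 X56.243 Y41.230
M3 S741
G01 X64.685 Y30.763 F762
G01 X66.714 Y21.658
G01 X63.919 Y19.918
G01 X57.886 Y31.545
M5
G0 X87.230 Y43.168
M3 S741
G01 X68.558 Y33.978 F762
G01 X49.732 Y42.846
G01 X44.927 Y63.095
G01 X57.763 Y79.476
G01 X78.573 Y79.654
G01 X91.687 Y63.496
G01 X87.230 Y43.168
M5
G0 X0.000 Y0.000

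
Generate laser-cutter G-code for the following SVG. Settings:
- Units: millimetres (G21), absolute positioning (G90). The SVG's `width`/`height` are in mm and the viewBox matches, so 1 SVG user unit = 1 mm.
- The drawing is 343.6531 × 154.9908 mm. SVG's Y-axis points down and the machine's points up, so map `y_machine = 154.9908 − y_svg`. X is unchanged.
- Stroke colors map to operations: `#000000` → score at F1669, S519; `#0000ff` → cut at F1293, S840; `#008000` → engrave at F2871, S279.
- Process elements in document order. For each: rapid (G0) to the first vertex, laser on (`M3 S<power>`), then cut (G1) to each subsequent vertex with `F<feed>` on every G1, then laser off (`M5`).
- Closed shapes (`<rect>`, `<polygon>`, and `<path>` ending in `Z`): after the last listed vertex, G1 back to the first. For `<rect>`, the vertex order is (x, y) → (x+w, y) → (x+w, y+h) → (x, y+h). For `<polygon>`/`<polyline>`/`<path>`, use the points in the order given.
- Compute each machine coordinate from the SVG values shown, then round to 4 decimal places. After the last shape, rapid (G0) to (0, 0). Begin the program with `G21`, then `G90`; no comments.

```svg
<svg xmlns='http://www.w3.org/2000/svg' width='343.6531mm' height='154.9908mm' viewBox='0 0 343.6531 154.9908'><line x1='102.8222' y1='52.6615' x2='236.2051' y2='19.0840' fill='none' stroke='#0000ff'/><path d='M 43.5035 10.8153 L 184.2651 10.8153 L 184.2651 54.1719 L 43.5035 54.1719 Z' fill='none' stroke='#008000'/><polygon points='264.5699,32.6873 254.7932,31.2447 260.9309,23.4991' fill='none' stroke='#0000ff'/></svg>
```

viewBox `0 0 343.6531 154.9908` with mm width/height → 1 unit = 1 mm. Flip: y_m = 154.9908 − y_svg.

**Shape 1** — `<line>` line segment, stroke `#0000ff` → cut (S840, F1293). Machine vertices: (102.8222,102.3293) → (236.2051,135.9068). Open path.

**Shape 2** — `<path>` rectangle, stroke `#008000` → engrave (S279, F2871). Machine vertices: (43.5035,144.1755) → (184.2651,144.1755) → (184.2651,100.8189) → (43.5035,100.8189) → (43.5035,144.1755). Closed: final G1 returns to the first vertex.

**Shape 3** — `<polygon>` regular polygon, stroke `#0000ff` → cut (S840, F1293). Machine vertices: (264.5699,122.3035) → (254.7932,123.7461) → (260.9309,131.4917) → (264.5699,122.3035). Closed: final G1 returns to the first vertex.

G21
G90
G0 X102.8222 Y102.3293
M3 S840
G1 X236.2051 Y135.9068 F1293
M5
G0 X43.5035 Y144.1755
M3 S279
G1 X184.2651 Y144.1755 F2871
G1 X184.2651 Y100.8189 F2871
G1 X43.5035 Y100.8189 F2871
G1 X43.5035 Y144.1755 F2871
M5
G0 X264.5699 Y122.3035
M3 S840
G1 X254.7932 Y123.7461 F1293
G1 X260.9309 Y131.4917 F1293
G1 X264.5699 Y122.3035 F1293
M5
G0 X0.0000 Y0.0000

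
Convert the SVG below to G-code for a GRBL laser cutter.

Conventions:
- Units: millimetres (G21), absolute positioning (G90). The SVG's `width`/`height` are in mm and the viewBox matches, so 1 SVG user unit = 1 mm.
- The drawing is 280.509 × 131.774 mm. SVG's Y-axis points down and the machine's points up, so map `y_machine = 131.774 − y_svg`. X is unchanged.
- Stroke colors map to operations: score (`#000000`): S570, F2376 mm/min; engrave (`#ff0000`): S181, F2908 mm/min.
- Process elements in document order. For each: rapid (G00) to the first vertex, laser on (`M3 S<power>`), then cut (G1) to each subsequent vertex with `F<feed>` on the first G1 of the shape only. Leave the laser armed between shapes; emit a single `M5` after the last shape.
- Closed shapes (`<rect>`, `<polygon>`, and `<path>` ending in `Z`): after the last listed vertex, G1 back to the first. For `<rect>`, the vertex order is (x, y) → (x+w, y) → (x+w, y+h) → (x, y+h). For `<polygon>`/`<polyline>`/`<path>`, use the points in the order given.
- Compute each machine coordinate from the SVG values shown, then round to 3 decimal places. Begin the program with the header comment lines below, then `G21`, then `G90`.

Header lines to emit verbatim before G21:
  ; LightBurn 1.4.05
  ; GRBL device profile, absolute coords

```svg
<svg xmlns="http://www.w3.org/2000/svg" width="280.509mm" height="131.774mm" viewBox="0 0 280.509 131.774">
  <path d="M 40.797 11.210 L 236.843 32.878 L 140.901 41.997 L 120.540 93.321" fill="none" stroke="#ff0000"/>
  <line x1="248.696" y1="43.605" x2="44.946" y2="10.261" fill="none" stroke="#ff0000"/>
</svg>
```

Since the viewBox matches the mm dimensions, user units are millimetres directly. The only transform is the Y-flip y_m = 131.774 − y_svg.

Shape 1 is a open polyline drawn with `<path>`. Its stroke #ff0000 means engrave at S181, F2908. After flipping Y the toolpath is (40.797,120.564) → (236.843,98.896) → (140.901,89.777) → (120.540,38.453).

Shape 2 is a line segment drawn with `<line>`. Its stroke #ff0000 means engrave at S181, F2908. After flipping Y the toolpath is (248.696,88.169) → (44.946,121.513).

; LightBurn 1.4.05
; GRBL device profile, absolute coords
G21
G90
G00 X40.797 Y120.564
M3 S181
G1 X236.843 Y98.896 F2908
G1 X140.901 Y89.777
G1 X120.540 Y38.453
G00 X248.696 Y88.169
M3 S181
G1 X44.946 Y121.513 F2908
M5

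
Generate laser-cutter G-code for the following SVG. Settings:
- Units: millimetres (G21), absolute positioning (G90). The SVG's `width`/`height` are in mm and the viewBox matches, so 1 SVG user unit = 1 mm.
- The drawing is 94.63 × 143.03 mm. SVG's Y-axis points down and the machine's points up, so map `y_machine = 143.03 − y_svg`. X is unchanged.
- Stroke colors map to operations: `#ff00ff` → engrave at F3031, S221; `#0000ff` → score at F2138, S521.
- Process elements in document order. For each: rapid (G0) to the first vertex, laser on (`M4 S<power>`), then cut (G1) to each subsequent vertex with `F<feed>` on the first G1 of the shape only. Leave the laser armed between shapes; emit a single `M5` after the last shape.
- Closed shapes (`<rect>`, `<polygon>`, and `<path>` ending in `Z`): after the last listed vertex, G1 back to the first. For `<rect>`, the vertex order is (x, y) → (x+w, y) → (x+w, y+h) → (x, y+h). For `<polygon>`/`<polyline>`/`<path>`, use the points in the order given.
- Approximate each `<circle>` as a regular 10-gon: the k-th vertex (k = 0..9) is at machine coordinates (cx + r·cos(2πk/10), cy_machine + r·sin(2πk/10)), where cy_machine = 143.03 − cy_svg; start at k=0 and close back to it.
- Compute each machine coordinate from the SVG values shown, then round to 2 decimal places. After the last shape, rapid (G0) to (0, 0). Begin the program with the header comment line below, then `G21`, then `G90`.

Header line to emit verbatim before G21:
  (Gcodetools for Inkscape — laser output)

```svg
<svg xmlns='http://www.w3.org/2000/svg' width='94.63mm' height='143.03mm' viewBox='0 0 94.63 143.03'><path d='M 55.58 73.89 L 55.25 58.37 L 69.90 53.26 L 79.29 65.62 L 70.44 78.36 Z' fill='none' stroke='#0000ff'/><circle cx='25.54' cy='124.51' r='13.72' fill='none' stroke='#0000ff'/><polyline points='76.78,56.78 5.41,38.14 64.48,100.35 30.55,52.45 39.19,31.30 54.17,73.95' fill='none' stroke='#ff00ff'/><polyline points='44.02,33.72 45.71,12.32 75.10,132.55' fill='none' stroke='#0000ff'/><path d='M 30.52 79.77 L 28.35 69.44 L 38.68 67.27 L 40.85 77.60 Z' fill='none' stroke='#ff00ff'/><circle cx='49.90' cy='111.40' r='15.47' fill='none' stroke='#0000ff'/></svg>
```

(Gcodetools for Inkscape — laser output)
G21
G90
G0 X55.58 Y69.14
M4 S521
G1 X55.25 Y84.66 F2138
G1 X69.90 Y89.77
G1 X79.29 Y77.41
G1 X70.44 Y64.67
G1 X55.58 Y69.14
G0 X39.26 Y18.52
M4 S521
G1 X36.64 Y26.58 F2138
G1 X29.78 Y31.57
G1 X21.30 Y31.57
G1 X14.44 Y26.58
G1 X11.82 Y18.52
G1 X14.44 Y10.46
G1 X21.30 Y5.47
G1 X29.78 Y5.47
G1 X36.64 Y10.46
G1 X39.26 Y18.52
G0 X76.78 Y86.25
M4 S221
G1 X5.41 Y104.89 F3031
G1 X64.48 Y42.68
G1 X30.55 Y90.58
G1 X39.19 Y111.73
G1 X54.17 Y69.08
G0 X44.02 Y109.31
M4 S521
G1 X45.71 Y130.71 F2138
G1 X75.10 Y10.48
G0 X30.52 Y63.26
M4 S221
G1 X28.35 Y73.59 F3031
G1 X38.68 Y75.76
G1 X40.85 Y65.43
G1 X30.52 Y63.26
G0 X65.37 Y31.63
M4 S521
G1 X62.42 Y40.72 F2138
G1 X54.68 Y46.34
G1 X45.12 Y46.34
G1 X37.38 Y40.72
G1 X34.43 Y31.63
G1 X37.38 Y22.54
G1 X45.12 Y16.92
G1 X54.68 Y16.92
G1 X62.42 Y22.54
G1 X65.37 Y31.63
M5
G0 X0.00 Y0.00

viewBox `0 0 94.63 143.03` with mm width/height → 1 unit = 1 mm. Flip: y_m = 143.03 − y_svg.

**Shape 1** — `<path>` regular polygon, stroke `#0000ff` → score (S521, F2138). Machine vertices: (55.58,69.14) → (55.25,84.66) → (69.90,89.77) → (79.29,77.41) → (70.44,64.67) → (55.58,69.14). Closed: final G1 returns to the first vertex.

**Shape 2** — `<circle>` circle, stroke `#0000ff` → score (S521, F2138). Machine vertices: (39.26,18.52) → (36.64,26.58) → (29.78,31.57) → (21.30,31.57) → (14.44,26.58) → (11.82,18.52) → (14.44,10.46) → (21.30,5.47) → (29.78,5.47) → (36.64,10.46) → (39.26,18.52). Closed: final G1 returns to the first vertex.

**Shape 3** — `<polyline>` open polyline, stroke `#ff00ff` → engrave (S221, F3031). Machine vertices: (76.78,86.25) → (5.41,104.89) → (64.48,42.68) → (30.55,90.58) → (39.19,111.73) → (54.17,69.08). Open path.

**Shape 4** — `<polyline>` open polyline, stroke `#0000ff` → score (S521, F2138). Machine vertices: (44.02,109.31) → (45.71,130.71) → (75.10,10.48). Open path.

**Shape 5** — `<path>` regular polygon, stroke `#ff00ff` → engrave (S221, F3031). Machine vertices: (30.52,63.26) → (28.35,73.59) → (38.68,75.76) → (40.85,65.43) → (30.52,63.26). Closed: final G1 returns to the first vertex.

**Shape 6** — `<circle>` circle, stroke `#0000ff` → score (S521, F2138). Machine vertices: (65.37,31.63) → (62.42,40.72) → (54.68,46.34) → (45.12,46.34) → (37.38,40.72) → (34.43,31.63) → (37.38,22.54) → (45.12,16.92) → (54.68,16.92) → (62.42,22.54) → (65.37,31.63). Closed: final G1 returns to the first vertex.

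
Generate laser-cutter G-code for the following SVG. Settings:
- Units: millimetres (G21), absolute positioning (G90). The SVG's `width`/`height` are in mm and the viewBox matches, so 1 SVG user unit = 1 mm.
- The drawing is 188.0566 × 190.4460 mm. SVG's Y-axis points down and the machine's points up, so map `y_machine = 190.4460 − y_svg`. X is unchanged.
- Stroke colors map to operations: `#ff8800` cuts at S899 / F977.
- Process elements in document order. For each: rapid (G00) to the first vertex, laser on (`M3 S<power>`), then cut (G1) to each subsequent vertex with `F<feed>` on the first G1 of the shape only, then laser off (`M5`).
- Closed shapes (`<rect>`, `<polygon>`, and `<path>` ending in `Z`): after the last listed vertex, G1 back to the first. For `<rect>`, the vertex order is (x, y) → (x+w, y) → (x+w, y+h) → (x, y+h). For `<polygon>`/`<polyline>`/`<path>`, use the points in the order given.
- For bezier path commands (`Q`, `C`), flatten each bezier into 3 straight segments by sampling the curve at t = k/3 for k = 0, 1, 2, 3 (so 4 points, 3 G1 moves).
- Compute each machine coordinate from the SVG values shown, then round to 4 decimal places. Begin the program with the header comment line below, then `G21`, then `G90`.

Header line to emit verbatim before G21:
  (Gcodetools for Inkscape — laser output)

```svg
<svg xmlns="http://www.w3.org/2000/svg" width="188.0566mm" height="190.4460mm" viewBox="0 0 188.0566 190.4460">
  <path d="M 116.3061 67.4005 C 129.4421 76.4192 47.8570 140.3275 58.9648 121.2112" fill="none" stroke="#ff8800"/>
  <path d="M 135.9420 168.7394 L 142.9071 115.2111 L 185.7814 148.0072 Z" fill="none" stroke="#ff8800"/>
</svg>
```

(Gcodetools for Inkscape — laser output)
G21
G90
G00 X116.3061 Y123.0455
M3 S899
G1 X104.8097 Y100.8382 F977
G1 X71.8134 Y72.6854
G1 X58.9648 Y69.2348
M5
G00 X135.9420 Y21.7066
M3 S899
G1 X142.9071 Y75.2349 F977
G1 X185.7814 Y42.4388
G1 X135.9420 Y21.7066
M5

Since the viewBox matches the mm dimensions, user units are millimetres directly. The only transform is the Y-flip y_m = 190.4460 − y_svg.

Shape 1 is a cubic bezier drawn with `<path>`. Its stroke #ff8800 means cut at S899, F977. After flipping Y the toolpath is (116.3061,123.0455) → (104.8097,100.8382) → (71.8134,72.6854) → (58.9648,69.2348).

Shape 2 is a regular polygon drawn with `<path>`. Its stroke #ff8800 means cut at S899, F977. After flipping Y the toolpath is (135.9420,21.7066) → (142.9071,75.2349) → (185.7814,42.4388) → (135.9420,21.7066), returning to the start.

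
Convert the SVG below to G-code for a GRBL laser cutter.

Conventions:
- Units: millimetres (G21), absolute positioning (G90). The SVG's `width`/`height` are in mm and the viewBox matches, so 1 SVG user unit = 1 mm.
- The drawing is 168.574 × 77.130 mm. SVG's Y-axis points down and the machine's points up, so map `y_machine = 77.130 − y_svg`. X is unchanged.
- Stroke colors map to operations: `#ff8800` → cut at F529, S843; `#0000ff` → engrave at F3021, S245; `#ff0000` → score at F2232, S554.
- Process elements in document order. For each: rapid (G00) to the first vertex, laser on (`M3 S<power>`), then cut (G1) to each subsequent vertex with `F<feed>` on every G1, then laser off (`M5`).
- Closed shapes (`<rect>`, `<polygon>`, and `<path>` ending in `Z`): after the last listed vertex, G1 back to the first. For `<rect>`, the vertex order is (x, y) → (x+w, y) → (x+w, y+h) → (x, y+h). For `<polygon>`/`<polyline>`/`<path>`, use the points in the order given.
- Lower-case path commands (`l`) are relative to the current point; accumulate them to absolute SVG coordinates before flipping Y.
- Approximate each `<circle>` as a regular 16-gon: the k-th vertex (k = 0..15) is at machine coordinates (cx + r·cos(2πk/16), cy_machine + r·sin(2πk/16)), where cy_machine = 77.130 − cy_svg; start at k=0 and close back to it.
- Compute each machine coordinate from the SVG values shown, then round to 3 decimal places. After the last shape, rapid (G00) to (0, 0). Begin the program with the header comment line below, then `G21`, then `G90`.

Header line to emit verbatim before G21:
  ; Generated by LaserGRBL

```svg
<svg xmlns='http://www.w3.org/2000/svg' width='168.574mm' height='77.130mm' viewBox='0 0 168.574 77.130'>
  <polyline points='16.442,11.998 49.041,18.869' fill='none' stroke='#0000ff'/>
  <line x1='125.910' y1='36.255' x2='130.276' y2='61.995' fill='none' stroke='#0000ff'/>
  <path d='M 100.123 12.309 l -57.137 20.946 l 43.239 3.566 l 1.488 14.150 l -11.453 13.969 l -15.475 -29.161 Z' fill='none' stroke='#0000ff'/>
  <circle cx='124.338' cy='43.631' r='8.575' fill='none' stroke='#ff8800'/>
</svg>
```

; Generated by LaserGRBL
G21
G90
G00 X16.442 Y65.132
M3 S245
G1 X49.041 Y58.261 F3021
M5
G00 X125.910 Y40.875
M3 S245
G1 X130.276 Y15.135 F3021
M5
G00 X100.123 Y64.821
M3 S245
G1 X42.986 Y43.875 F3021
G1 X86.225 Y40.309 F3021
G1 X87.713 Y26.159 F3021
G1 X76.260 Y12.190 F3021
G1 X60.785 Y41.351 F3021
G1 X100.123 Y64.821 F3021
M5
G00 X132.913 Y33.499
M3 S843
G1 X132.260 Y36.781 F529
G1 X130.401 Y39.562 F529
G1 X127.620 Y41.421 F529
G1 X124.338 Y42.074 F529
G1 X121.056 Y41.421 F529
G1 X118.275 Y39.562 F529
G1 X116.416 Y36.781 F529
G1 X115.763 Y33.499 F529
G1 X116.416 Y30.217 F529
G1 X118.275 Y27.436 F529
G1 X121.056 Y25.577 F529
G1 X124.338 Y24.924 F529
G1 X127.620 Y25.577 F529
G1 X130.401 Y27.436 F529
G1 X132.260 Y30.217 F529
G1 X132.913 Y33.499 F529
M5
G00 X0.000 Y0.000

viewBox `0 0 168.574 77.130` with mm width/height → 1 unit = 1 mm. Flip: y_m = 77.130 − y_svg.

**Shape 1** — `<polyline>` line segment, stroke `#0000ff` → engrave (S245, F3021). Machine vertices: (16.442,65.132) → (49.041,58.261). Open path.

**Shape 2** — `<line>` line segment, stroke `#0000ff` → engrave (S245, F3021). Machine vertices: (125.910,40.875) → (130.276,15.135). Open path.

**Shape 3** — `<path>` closed polygon, stroke `#0000ff` → engrave (S245, F3021). Machine vertices: (100.123,64.821) → (42.986,43.875) → (86.225,40.309) → (87.713,26.159) → (76.260,12.190) → (60.785,41.351) → (100.123,64.821). Closed: final G1 returns to the first vertex.

**Shape 4** — `<circle>` circle, stroke `#ff8800` → cut (S843, F529). Machine vertices: (132.913,33.499) → (132.260,36.781) → (130.401,39.562) → (127.620,41.421) → (124.338,42.074) → (121.056,41.421) → (118.275,39.562) → (116.416,36.781) → (115.763,33.499) → (116.416,30.217) → (118.275,27.436) → (121.056,25.577) → (124.338,24.924) → (127.620,25.577) → (130.401,27.436) → (132.260,30.217) → (132.913,33.499). Closed: final G1 returns to the first vertex.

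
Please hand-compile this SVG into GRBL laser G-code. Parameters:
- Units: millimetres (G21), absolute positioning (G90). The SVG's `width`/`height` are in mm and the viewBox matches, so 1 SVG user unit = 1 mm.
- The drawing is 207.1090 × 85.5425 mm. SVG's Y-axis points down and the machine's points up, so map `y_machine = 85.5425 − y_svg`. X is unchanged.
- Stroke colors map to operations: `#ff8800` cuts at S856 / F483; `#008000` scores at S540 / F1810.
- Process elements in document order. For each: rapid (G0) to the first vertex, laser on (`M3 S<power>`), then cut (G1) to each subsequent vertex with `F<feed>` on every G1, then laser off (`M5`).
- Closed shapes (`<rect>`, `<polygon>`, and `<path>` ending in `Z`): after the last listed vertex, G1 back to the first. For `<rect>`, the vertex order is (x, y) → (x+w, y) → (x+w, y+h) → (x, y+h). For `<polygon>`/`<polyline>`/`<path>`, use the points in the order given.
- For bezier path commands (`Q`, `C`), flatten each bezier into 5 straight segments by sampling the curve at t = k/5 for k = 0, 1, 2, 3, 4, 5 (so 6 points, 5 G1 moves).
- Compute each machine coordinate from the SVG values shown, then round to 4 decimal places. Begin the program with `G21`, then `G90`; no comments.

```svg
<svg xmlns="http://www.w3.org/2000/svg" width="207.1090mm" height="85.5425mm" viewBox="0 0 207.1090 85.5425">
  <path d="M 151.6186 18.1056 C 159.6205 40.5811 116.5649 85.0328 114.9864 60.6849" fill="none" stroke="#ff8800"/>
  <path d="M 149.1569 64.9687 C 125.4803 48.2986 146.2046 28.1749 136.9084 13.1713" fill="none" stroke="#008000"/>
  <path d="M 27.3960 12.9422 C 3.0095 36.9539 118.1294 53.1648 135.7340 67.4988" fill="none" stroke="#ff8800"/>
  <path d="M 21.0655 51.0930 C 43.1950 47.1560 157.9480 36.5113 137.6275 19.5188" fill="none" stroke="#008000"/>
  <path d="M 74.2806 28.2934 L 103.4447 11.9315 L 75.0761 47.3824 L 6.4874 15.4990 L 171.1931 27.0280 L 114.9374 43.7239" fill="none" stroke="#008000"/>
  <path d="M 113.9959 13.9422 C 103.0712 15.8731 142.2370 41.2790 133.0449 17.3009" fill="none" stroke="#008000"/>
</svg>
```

Since the viewBox matches the mm dimensions, user units are millimetres directly. The only transform is the Y-flip y_m = 85.5425 − y_svg.

Shape 1 is a cubic bezier drawn with `<path>`. Its stroke #ff8800 means cut at S856, F483. After flipping Y the toolpath is (151.6186,67.4369) → (151.0331,52.0407) → (142.6355,35.7274) → (130.8674,22.8543) → (120.1705,17.7786) → (114.9864,24.8576).

Shape 2 is a cubic bezier drawn with `<path>`. Its stroke #008000 means score at S540, F1810. After flipping Y the toolpath is (149.1569,20.5738) → (139.6837,30.9217) → (137.2944,41.6869) → (138.4170,52.4579) → (139.4790,62.8232) → (136.9084,72.3712).

Shape 3 is a cubic bezier drawn with `<path>`. Its stroke #ff8800 means cut at S856, F483. After flipping Y the toolpath is (27.3960,72.6003) → (27.6087,59.0820) → (49.9259,47.1515) → (82.9705,36.5245) → (115.3656,26.9167) → (135.7340,18.0437).

Shape 4 is a cubic bezier drawn with `<path>`. Its stroke #008000 means score at S540, F1810. After flipping Y the toolpath is (21.0655,34.4495) → (43.6364,37.6137) → (77.5076,42.3706) → (111.7494,48.7027) → (135.4326,56.5928) → (137.6275,66.0237).

Shape 5 is a open polyline drawn with `<path>`. Its stroke #008000 means score at S540, F1810. After flipping Y the toolpath is (74.2806,57.2491) → (103.4447,73.6110) → (75.0761,38.1601) → (6.4874,70.0435) → (171.1931,58.5145) → (114.9374,41.8186).

Shape 6 is a cubic bezier drawn with `<path>`. Its stroke #008000 means score at S540, F1810. After flipping Y the toolpath is (113.9959,71.6003) → (112.6644,68.2076) → (118.6290,62.6782) → (127.1643,58.5092) → (133.5448,59.1979) → (133.0449,68.2416).

G21
G90
G0 X151.6186 Y67.4369
M3 S856
G1 X151.0331 Y52.0407 F483
G1 X142.6355 Y35.7274 F483
G1 X130.8674 Y22.8543 F483
G1 X120.1705 Y17.7786 F483
G1 X114.9864 Y24.8576 F483
M5
G0 X149.1569 Y20.5738
M3 S540
G1 X139.6837 Y30.9217 F1810
G1 X137.2944 Y41.6869 F1810
G1 X138.4170 Y52.4579 F1810
G1 X139.4790 Y62.8232 F1810
G1 X136.9084 Y72.3712 F1810
M5
G0 X27.3960 Y72.6003
M3 S856
G1 X27.6087 Y59.0820 F483
G1 X49.9259 Y47.1515 F483
G1 X82.9705 Y36.5245 F483
G1 X115.3656 Y26.9167 F483
G1 X135.7340 Y18.0437 F483
M5
G0 X21.0655 Y34.4495
M3 S540
G1 X43.6364 Y37.6137 F1810
G1 X77.5076 Y42.3706 F1810
G1 X111.7494 Y48.7027 F1810
G1 X135.4326 Y56.5928 F1810
G1 X137.6275 Y66.0237 F1810
M5
G0 X74.2806 Y57.2491
M3 S540
G1 X103.4447 Y73.6110 F1810
G1 X75.0761 Y38.1601 F1810
G1 X6.4874 Y70.0435 F1810
G1 X171.1931 Y58.5145 F1810
G1 X114.9374 Y41.8186 F1810
M5
G0 X113.9959 Y71.6003
M3 S540
G1 X112.6644 Y68.2076 F1810
G1 X118.6290 Y62.6782 F1810
G1 X127.1643 Y58.5092 F1810
G1 X133.5448 Y59.1979 F1810
G1 X133.0449 Y68.2416 F1810
M5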